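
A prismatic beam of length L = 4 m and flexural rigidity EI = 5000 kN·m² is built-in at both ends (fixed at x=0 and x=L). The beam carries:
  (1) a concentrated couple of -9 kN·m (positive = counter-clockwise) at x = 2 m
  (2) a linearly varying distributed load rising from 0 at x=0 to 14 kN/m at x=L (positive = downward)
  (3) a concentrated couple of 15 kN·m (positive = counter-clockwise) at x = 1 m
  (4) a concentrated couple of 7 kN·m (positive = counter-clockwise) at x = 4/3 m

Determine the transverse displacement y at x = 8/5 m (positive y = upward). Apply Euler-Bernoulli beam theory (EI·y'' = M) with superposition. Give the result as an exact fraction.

Load 1 — applied couple M₀=-9 kN·m at a=2 m (b=L-a=2):
  y_1 = (R_Ax³/6 - M_Ax²/2)/EI  [x≤a] with R_A=-27/8, M_A=-9/4 = ((-27/8)·(8/5)³/6 - (-9/4)·(8/5)²/2)/5000 = 9/78125 m
Load 2 — triangular load w₀=14 kN/m (0→w₀ over full span):
  y_2 = -w₀x²(L-x)²(x+2L)/(120LEI) = -14·(8/5)²·(4-(8/5))²·((8/5)+2·4)/(120·4·5000) = -8064/9765625 m
Load 3 — applied couple M₀=15 kN·m at a=1 m (b=L-a=3):
  y_3 = (R_Ax³/6 - M_Ax²/2 - M₀(x-a)²/2)/EI  [x>a] with R_A=135/32, M_A=-45/16 = ((135/32)·(8/5)³/6 - (-45/16)·(8/5)²/2 - 15·((8/5)-1)²/2)/5000 = 189/250000 m
Load 4 — applied couple M₀=7 kN·m at a=4/3 m (b=L-a=8/3):
  y_4 = (R_Ax³/6 - M_Ax²/2 - M₀(x-a)²/2)/EI  [x>a] with R_A=7/3, M_A=0 = ((7/3)·(8/5)³/6 - 0·(8/5)²/2 - 7·((8/5)-(4/3))²/2)/5000 = 21/78125 m
Superposition: y = Σ y_i = 49101/156250000 m ≈ 0.000314 m

y(8/5) = 49101/156250000 m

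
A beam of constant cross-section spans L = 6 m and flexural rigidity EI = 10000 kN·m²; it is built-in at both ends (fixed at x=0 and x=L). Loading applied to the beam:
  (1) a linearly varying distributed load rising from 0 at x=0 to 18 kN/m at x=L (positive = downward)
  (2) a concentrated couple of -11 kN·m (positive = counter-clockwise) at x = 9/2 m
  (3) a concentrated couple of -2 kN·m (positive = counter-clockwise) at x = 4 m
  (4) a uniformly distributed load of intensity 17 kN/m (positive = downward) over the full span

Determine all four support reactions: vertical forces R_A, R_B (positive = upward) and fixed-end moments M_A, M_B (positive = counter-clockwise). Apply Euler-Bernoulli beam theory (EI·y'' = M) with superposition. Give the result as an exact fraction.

Load 1 — triangular load w₀=18 kN/m (0→w₀ over full span):
  R_A = 3w₀L/20 = 3·18·6/20 = 81/5 kN
  M_A = w₀L²/30 = 18·6²/30 = 108/5 kN·m
  R_B = 7w₀L/20 = 7·18·6/20 = 189/5 kN
  M_B = -w₀L²/20 = -18·6²/20 = -162/5 kN·m
Load 2 — applied couple M₀=-11 kN·m at a=9/2 m (b=L-a=3/2):
  R_A = 6M₀ab/L³ = 6·(-11)·(9/2)·(3/2)/6³ = -33/16 kN
  M_A = M₀b(2a-b)/L² = (-11)·(3/2)·(2·(9/2)-(3/2))/6² = -55/16 kN·m
  R_B = -6M₀ab/L³ = -6·(-11)·(9/2)·(3/2)/6³ = 33/16 kN
  M_B = M₀a(2b-a)/L² = (-11)·(9/2)·(2·(3/2)-(9/2))/6² = 33/16 kN·m
Load 3 — applied couple M₀=-2 kN·m at a=4 m (b=L-a=2):
  R_A = 6M₀ab/L³ = 6·(-2)·4·2/6³ = -4/9 kN
  M_A = M₀b(2a-b)/L² = (-2)·2·(2·4-2)/6² = -2/3 kN·m
  R_B = -6M₀ab/L³ = -6·(-2)·4·2/6³ = 4/9 kN
  M_B = M₀a(2b-a)/L² = (-2)·4·(2·2-4)/6² = 0 kN·m
Load 4 — uniform load w=17 kN/m over full span:
  R_A = wL/2 = 17·6/2 = 51 kN
  M_A = wL²/12 = 17·6²/12 = 51 kN·m
  R_B = wL/2 = 17·6/2 = 51 kN
  M_B = -wL²/12 = -17·6²/12 = -51 kN·m
Superposition: R_A = 46579/720 kN, M_A = 16439/240 kN·m, R_B = 65741/720 kN, M_B = -6507/80 kN·m

R_A = 46579/720 kN, M_A = 16439/240 kN·m, R_B = 65741/720 kN, M_B = -6507/80 kN·m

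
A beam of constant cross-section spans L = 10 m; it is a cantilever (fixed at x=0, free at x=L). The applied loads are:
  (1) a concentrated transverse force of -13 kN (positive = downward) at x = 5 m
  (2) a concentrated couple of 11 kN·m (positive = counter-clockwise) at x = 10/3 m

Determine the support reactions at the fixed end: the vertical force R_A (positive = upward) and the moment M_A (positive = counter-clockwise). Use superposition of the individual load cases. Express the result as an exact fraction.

Load 1 — point force P=-13 kN at a=5 m (b=L-a=5):
  R_A = P = (-13) = -13 kN
  M_A = Pa = (-13)·5 = -65 kN·m
Load 2 — applied couple M₀=11 kN·m at a=10/3 m (b=L-a=20/3):
  R_A = 0 kN
  M_A = -M₀ = -11 kN·m
Superposition: R_A = -13 kN, M_A = -76 kN·m

R_A = -13 kN, M_A = -76 kN·m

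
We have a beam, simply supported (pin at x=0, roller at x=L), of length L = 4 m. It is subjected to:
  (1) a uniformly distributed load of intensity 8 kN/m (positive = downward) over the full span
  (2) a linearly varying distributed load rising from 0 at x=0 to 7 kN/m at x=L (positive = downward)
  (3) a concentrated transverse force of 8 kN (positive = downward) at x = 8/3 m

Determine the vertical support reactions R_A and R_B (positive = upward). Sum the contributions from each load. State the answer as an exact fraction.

R_A = 70/3 kN, R_B = 92/3 kN

Load 1 — uniform load w=8 kN/m over full span:
  R_A = wL/2 = 8·4/2 = 16 kN
  R_B = wL/2 = 8·4/2 = 16 kN
Load 2 — triangular load w₀=7 kN/m (0→w₀ over full span):
  R_A = w₀L/6 = 7·4/6 = 14/3 kN
  R_B = w₀L/3 = 7·4/3 = 28/3 kN
Load 3 — point force P=8 kN at a=8/3 m (b=L-a=4/3):
  R_A = Pb/L = 8·(4/3)/4 = 8/3 kN
  R_B = Pa/L = 8·(8/3)/4 = 16/3 kN
Superposition: R_A = 70/3 kN, R_B = 92/3 kN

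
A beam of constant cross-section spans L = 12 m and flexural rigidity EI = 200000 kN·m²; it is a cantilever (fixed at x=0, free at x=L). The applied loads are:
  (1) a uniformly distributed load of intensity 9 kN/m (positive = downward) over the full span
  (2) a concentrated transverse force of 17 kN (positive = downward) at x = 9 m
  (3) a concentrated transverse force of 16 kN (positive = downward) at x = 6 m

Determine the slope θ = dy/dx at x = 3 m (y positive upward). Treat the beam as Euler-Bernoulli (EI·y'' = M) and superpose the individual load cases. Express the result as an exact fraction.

Load 1 — uniform load w=9 kN/m over full span:
  θ_1 = -wx(x²-3Lx+3L²)/(6EI) = -9·3·(3²-3·12·3+3·12²)/(6·200000) = -2997/400000 rad
Load 2 — point force P=17 kN at a=9 m (b=L-a=3):
  θ_2 = -Px(2a-x)/(2EI)  [x≤a] = -17·3·(2·9-3)/(2·200000) = -153/80000 rad
Load 3 — point force P=16 kN at a=6 m (b=L-a=6):
  θ_3 = -Px(2a-x)/(2EI)  [x≤a] = -16·3·(2·6-3)/(2·200000) = -27/25000 rad
Superposition: θ = Σ θ_i = -2097/200000 rad ≈ -0.010485 rad

θ(3) = -2097/200000 rad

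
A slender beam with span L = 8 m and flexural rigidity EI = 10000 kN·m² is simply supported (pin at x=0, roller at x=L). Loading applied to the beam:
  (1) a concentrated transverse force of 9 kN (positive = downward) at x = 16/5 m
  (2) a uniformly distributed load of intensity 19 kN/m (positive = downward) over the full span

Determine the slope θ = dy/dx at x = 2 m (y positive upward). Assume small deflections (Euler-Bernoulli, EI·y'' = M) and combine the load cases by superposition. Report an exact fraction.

θ(2) = -57137/1875000 rad

Load 1 — point force P=9 kN at a=16/5 m (b=L-a=24/5):
  θ_1 = -Pb(L²-b²-3x²)/(6LEI)  [x≤a] = -9·(24/5)·(8²-(24/5)²-3·2²)/(6·8·10000) = -1629/625000 rad
Load 2 — uniform load w=19 kN/m over full span:
  θ_2 = -w(L³-6Lx²+4x³)/(24EI) = -19·(8³-6·8·2²+4·2³)/(24·10000) = -209/7500 rad
Superposition: θ = Σ θ_i = -57137/1875000 rad ≈ -0.030473 rad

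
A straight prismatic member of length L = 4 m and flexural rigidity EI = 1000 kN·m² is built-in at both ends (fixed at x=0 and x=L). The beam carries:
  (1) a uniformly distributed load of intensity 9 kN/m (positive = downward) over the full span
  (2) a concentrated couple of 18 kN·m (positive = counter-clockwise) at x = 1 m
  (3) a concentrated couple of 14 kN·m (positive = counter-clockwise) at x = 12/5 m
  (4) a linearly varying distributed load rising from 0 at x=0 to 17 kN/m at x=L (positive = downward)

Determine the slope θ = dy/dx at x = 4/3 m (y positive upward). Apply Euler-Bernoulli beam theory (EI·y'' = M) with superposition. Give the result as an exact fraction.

Load 1 — uniform load w=9 kN/m over full span:
  θ_1 = -wx(L-x)(L-2x)/(12EI) = -9·(4/3)·(4-(4/3))·(4-2·(4/3))/(12·1000) = -4/1125 rad
Load 2 — applied couple M₀=18 kN·m at a=1 m (b=L-a=3):
  θ_2 = (R_Ax²/2 - M_Ax - M₀(x-a))/EI  [x>a] with R_A=81/16, M_A=-27/8 = ((81/16)·(4/3)²/2 - (-27/8)·(4/3) - 18·((4/3)-1))/1000 = 3/1000 rad
Load 3 — applied couple M₀=14 kN·m at a=12/5 m (b=L-a=8/5):
  θ_3 = (R_Ax²/2 - M_Ax)/EI  [x≤a] with R_A=126/25, M_A=112/25 = ((126/25)·(4/3)²/2 - (112/25)·(4/3))/1000 = -14/9375 rad
Load 4 — triangular load w₀=17 kN/m (0→w₀ over full span):
  θ_4 = -w₀(2x(L-x)(L-2x)(x+2L)+x²(L-x)²)/(120LEI) = -17·(2·(4/3)·(4-(4/3))·(4-2·(4/3))·((4/3)+2·4)+(4/3)²·(4-(4/3))²)/(120·4·1000) = -544/151875 rad
Superposition: θ = Σ θ_i = -34207/6075000 rad ≈ -0.005631 rad

θ(4/3) = -34207/6075000 rad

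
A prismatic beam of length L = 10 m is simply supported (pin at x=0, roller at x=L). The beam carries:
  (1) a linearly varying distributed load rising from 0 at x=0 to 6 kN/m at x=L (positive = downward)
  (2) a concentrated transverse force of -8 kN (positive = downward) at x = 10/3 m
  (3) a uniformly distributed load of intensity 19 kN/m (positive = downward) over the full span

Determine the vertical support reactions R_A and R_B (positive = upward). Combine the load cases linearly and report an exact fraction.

R_A = 299/3 kN, R_B = 337/3 kN

Load 1 — triangular load w₀=6 kN/m (0→w₀ over full span):
  R_A = w₀L/6 = 6·10/6 = 10 kN
  R_B = w₀L/3 = 6·10/3 = 20 kN
Load 2 — point force P=-8 kN at a=10/3 m (b=L-a=20/3):
  R_A = Pb/L = (-8)·(20/3)/10 = -16/3 kN
  R_B = Pa/L = (-8)·(10/3)/10 = -8/3 kN
Load 3 — uniform load w=19 kN/m over full span:
  R_A = wL/2 = 19·10/2 = 95 kN
  R_B = wL/2 = 19·10/2 = 95 kN
Superposition: R_A = 299/3 kN, R_B = 337/3 kN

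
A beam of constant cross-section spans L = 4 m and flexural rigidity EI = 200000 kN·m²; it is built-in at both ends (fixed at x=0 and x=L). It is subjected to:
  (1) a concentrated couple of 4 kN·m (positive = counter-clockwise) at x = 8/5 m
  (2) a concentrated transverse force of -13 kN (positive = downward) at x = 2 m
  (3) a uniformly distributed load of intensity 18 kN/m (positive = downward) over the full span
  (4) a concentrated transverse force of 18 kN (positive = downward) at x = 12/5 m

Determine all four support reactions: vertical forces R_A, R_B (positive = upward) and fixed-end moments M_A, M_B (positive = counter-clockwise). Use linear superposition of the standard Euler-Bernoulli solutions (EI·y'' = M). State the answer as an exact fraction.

R_A = 9319/250 kN, M_A = 6223/250 kN·m, R_B = 9931/250 kN, M_B = -6647/250 kN·m

Load 1 — applied couple M₀=4 kN·m at a=8/5 m (b=L-a=12/5):
  R_A = 6M₀ab/L³ = 6·4·(8/5)·(12/5)/4³ = 36/25 kN
  M_A = M₀b(2a-b)/L² = 4·(12/5)·(2·(8/5)-(12/5))/4² = 12/25 kN·m
  R_B = -6M₀ab/L³ = -6·4·(8/5)·(12/5)/4³ = -36/25 kN
  M_B = M₀a(2b-a)/L² = 4·(8/5)·(2·(12/5)-(8/5))/4² = 32/25 kN·m
Load 2 — point force P=-13 kN at a=2 m (b=L-a=2):
  R_A = Pb²(3a+b)/L³ = (-13)·2²·(3·2+2)/4³ = -13/2 kN
  M_A = Pab²/L² = (-13)·2·2²/4² = -13/2 kN·m
  R_B = Pa²(a+3b)/L³ = (-13)·2²·(2+3·2)/4³ = -13/2 kN
  M_B = -Pa²b/L² = -(-13)·2²·2/4² = 13/2 kN·m
Load 3 — uniform load w=18 kN/m over full span:
  R_A = wL/2 = 18·4/2 = 36 kN
  M_A = wL²/12 = 18·4²/12 = 24 kN·m
  R_B = wL/2 = 18·4/2 = 36 kN
  M_B = -wL²/12 = -18·4²/12 = -24 kN·m
Load 4 — point force P=18 kN at a=12/5 m (b=L-a=8/5):
  R_A = Pb²(3a+b)/L³ = 18·(8/5)²·(3·(12/5)+(8/5))/4³ = 792/125 kN
  M_A = Pab²/L² = 18·(12/5)·(8/5)²/4² = 864/125 kN·m
  R_B = Pa²(a+3b)/L³ = 18·(12/5)²·((12/5)+3·(8/5))/4³ = 1458/125 kN
  M_B = -Pa²b/L² = -18·(12/5)²·(8/5)/4² = -1296/125 kN·m
Superposition: R_A = 9319/250 kN, M_A = 6223/250 kN·m, R_B = 9931/250 kN, M_B = -6647/250 kN·m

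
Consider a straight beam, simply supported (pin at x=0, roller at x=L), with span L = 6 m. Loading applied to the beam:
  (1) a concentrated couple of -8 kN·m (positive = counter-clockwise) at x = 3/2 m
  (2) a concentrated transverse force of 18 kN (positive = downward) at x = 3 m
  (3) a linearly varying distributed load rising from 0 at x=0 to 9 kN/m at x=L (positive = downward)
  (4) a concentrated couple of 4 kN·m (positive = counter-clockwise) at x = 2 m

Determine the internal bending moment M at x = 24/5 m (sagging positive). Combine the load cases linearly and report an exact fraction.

Load 1 — applied couple M₀=-8 kN·m at a=3/2 m (b=L-a=9/2):
  M_1 = M₀x/L - M₀  [x>a] = (-8)·(24/5)/6 - (-8) = 8/5 kN·m
Load 2 — point force P=18 kN at a=3 m (b=L-a=3):
  M_2 = Pa(L-x)/L  [x>a] = 18·3·(6-(24/5))/6 = 54/5 kN·m
Load 3 — triangular load w₀=9 kN/m (0→w₀ over full span):
  M_3 = w₀Lx/6 - w₀x³/(6L) = 9·6·(24/5)/6 - 9·(24/5)³/(6·6) = 1944/125 kN·m
Load 4 — applied couple M₀=4 kN·m at a=2 m (b=L-a=4):
  M_4 = M₀x/L - M₀  [x>a] = 4·(24/5)/6 - 4 = -4/5 kN·m
Superposition: M = Σ M_i = 3394/125 kN·m ≈ 27.152000 kN·m

M(24/5) = 3394/125 kN·m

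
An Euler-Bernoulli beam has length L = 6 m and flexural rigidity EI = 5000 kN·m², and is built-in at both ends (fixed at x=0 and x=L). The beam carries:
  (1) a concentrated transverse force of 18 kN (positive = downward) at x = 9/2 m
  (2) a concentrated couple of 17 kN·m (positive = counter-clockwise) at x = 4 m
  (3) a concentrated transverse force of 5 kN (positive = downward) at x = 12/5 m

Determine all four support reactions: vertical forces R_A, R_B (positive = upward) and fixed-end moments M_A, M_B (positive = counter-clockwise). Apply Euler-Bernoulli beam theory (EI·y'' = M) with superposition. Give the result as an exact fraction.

Load 1 — point force P=18 kN at a=9/2 m (b=L-a=3/2):
  R_A = Pb²(3a+b)/L³ = 18·(3/2)²·(3·(9/2)+(3/2))/6³ = 45/16 kN
  M_A = Pab²/L² = 18·(9/2)·(3/2)²/6² = 81/16 kN·m
  R_B = Pa²(a+3b)/L³ = 18·(9/2)²·((9/2)+3·(3/2))/6³ = 243/16 kN
  M_B = -Pa²b/L² = -18·(9/2)²·(3/2)/6² = -243/16 kN·m
Load 2 — applied couple M₀=17 kN·m at a=4 m (b=L-a=2):
  R_A = 6M₀ab/L³ = 6·17·4·2/6³ = 34/9 kN
  M_A = M₀b(2a-b)/L² = 17·2·(2·4-2)/6² = 17/3 kN·m
  R_B = -6M₀ab/L³ = -6·17·4·2/6³ = -34/9 kN
  M_B = M₀a(2b-a)/L² = 17·4·(2·2-4)/6² = 0 kN·m
Load 3 — point force P=5 kN at a=12/5 m (b=L-a=18/5):
  R_A = Pb²(3a+b)/L³ = 5·(18/5)²·(3·(12/5)+(18/5))/6³ = 81/25 kN
  M_A = Pab²/L² = 5·(12/5)·(18/5)²/6² = 108/25 kN·m
  R_B = Pa²(a+3b)/L³ = 5·(12/5)²·((12/5)+3·(18/5))/6³ = 44/25 kN
  M_B = -Pa²b/L² = -5·(12/5)²·(18/5)/6² = -72/25 kN·m
Superposition: R_A = 35389/3600 kN, M_A = 18059/1200 kN·m, R_B = 47411/3600 kN, M_B = -7227/400 kN·m

R_A = 35389/3600 kN, M_A = 18059/1200 kN·m, R_B = 47411/3600 kN, M_B = -7227/400 kN·m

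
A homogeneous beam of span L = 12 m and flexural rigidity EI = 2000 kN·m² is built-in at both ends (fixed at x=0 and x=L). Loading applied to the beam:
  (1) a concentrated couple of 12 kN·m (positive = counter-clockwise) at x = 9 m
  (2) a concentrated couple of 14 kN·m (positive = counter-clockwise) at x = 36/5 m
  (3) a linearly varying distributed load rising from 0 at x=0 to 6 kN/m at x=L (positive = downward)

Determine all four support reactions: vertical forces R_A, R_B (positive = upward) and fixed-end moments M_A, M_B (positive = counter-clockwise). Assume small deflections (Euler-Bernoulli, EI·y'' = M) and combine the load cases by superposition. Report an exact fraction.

Load 1 — applied couple M₀=12 kN·m at a=9 m (b=L-a=3):
  R_A = 6M₀ab/L³ = 6·12·9·3/12³ = 9/8 kN
  M_A = M₀b(2a-b)/L² = 12·3·(2·9-3)/12² = 15/4 kN·m
  R_B = -6M₀ab/L³ = -6·12·9·3/12³ = -9/8 kN
  M_B = M₀a(2b-a)/L² = 12·9·(2·3-9)/12² = -9/4 kN·m
Load 2 — applied couple M₀=14 kN·m at a=36/5 m (b=L-a=24/5):
  R_A = 6M₀ab/L³ = 6·14·(36/5)·(24/5)/12³ = 42/25 kN
  M_A = M₀b(2a-b)/L² = 14·(24/5)·(2·(36/5)-(24/5))/12² = 112/25 kN·m
  R_B = -6M₀ab/L³ = -6·14·(36/5)·(24/5)/12³ = -42/25 kN
  M_B = M₀a(2b-a)/L² = 14·(36/5)·(2·(24/5)-(36/5))/12² = 42/25 kN·m
Load 3 — triangular load w₀=6 kN/m (0→w₀ over full span):
  R_A = 3w₀L/20 = 3·6·12/20 = 54/5 kN
  M_A = w₀L²/30 = 6·12²/30 = 144/5 kN·m
  R_B = 7w₀L/20 = 7·6·12/20 = 126/5 kN
  M_B = -w₀L²/20 = -6·12²/20 = -216/5 kN·m
Superposition: R_A = 2721/200 kN, M_A = 3703/100 kN·m, R_B = 4479/200 kN, M_B = -4377/100 kN·m

R_A = 2721/200 kN, M_A = 3703/100 kN·m, R_B = 4479/200 kN, M_B = -4377/100 kN·m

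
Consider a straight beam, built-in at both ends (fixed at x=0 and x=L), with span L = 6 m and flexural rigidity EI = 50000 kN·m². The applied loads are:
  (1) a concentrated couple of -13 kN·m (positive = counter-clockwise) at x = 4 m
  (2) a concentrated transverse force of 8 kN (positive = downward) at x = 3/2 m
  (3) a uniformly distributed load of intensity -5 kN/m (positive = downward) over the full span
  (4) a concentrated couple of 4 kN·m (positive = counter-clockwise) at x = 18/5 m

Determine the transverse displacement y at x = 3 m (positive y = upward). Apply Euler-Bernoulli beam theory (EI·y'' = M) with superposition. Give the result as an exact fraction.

y(3) = 3487/10000000 m

Load 1 — applied couple M₀=-13 kN·m at a=4 m (b=L-a=2):
  y_1 = (R_Ax³/6 - M_Ax²/2)/EI  [x≤a] with R_A=-26/9, M_A=-13/3 = ((-26/9)·3³/6 - (-13/3)·3²/2)/50000 = 13/100000 m
Load 2 — point force P=8 kN at a=3/2 m (b=L-a=9/2):
  y_2 = -Pa²(L-x)²(3bL-(3b+a)(L-x))/(6L³EI)  [x>a] = -8·(3/2)²·(6-3)²·(3·(9/2)·6-(3·(9/2)+(3/2))·(6-3))/(6·6³·50000) = -9/100000 m
Load 3 — uniform load w=-5 kN/m over full span:
  y_3 = -wx²(L-x)²/(24EI) = -(-5)·3²·(6-3)²/(24·50000) = 27/80000 m
Load 4 — applied couple M₀=4 kN·m at a=18/5 m (b=L-a=12/5):
  y_4 = (R_Ax³/6 - M_Ax²/2)/EI  [x≤a] with R_A=24/25, M_A=32/25 = ((24/25)·3³/6 - (32/25)·3²/2)/50000 = -9/312500 m
Superposition: y = Σ y_i = 3487/10000000 m ≈ 0.000349 m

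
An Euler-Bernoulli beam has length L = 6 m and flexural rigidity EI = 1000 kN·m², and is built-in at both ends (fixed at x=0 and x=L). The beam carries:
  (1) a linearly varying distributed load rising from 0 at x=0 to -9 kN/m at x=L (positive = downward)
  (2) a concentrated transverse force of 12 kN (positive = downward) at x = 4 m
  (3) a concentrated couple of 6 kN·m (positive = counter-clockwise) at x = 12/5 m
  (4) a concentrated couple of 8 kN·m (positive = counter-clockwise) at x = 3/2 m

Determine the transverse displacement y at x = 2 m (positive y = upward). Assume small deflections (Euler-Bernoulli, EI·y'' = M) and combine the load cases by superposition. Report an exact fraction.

y(2) = 773/84375 m

Load 1 — triangular load w₀=-9 kN/m (0→w₀ over full span):
  y_1 = -w₀x²(L-x)²(x+2L)/(120LEI) = -(-9)·2²·(6-2)²·(2+2·6)/(120·6·1000) = 7/625 m
Load 2 — point force P=12 kN at a=4 m (b=L-a=2):
  y_2 = -Pb²x²(3aL-(3a+b)x)/(6L³EI)  [x≤a] = -12·2²·2²·(3·4·6-(3·4+2)·2)/(6·6³·1000) = -22/3375 m
Load 3 — applied couple M₀=6 kN·m at a=12/5 m (b=L-a=18/5):
  y_3 = (R_Ax³/6 - M_Ax²/2)/EI  [x≤a] with R_A=36/25, M_A=18/25 = ((36/25)·2³/6 - (18/25)·2²/2)/1000 = 3/6250 m
Load 4 — applied couple M₀=8 kN·m at a=3/2 m (b=L-a=9/2):
  y_4 = (R_Ax³/6 - M_Ax²/2 - M₀(x-a)²/2)/EI  [x>a] with R_A=3/2, M_A=-3/2 = ((3/2)·2³/6 - (-3/2)·2²/2 - 8·(2-(3/2))²/2)/1000 = 1/250 m
Superposition: y = Σ y_i = 773/84375 m ≈ 0.009161 m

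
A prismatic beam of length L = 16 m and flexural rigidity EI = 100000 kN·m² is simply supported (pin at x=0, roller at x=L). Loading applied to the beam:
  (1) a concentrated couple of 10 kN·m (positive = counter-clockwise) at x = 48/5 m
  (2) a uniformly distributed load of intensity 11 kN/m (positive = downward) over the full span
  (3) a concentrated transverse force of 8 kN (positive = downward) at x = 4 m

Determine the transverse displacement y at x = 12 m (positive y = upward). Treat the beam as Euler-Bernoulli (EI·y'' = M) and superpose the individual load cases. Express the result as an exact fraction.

Load 1 — applied couple M₀=10 kN·m at a=48/5 m (b=L-a=32/5):
  y_1 = (M₀x³/(6L)-M₀(x-a)²/2+C₁x)/EI  [x>a] with C₁=M₀(3b²-L²)/(6L)=-208/15 = (10·12³/(6·16)-10·(12-(48/5))²/2+(-208/15)·12)/100000 = -19/125000 m
Load 2 — uniform load w=11 kN/m over full span:
  y_2 = -wx(L³-2Lx²+x³)/(24EI) = -11·12·(16³-2·16·12²+12³)/(24·100000) = -209/3125 m
Load 3 — point force P=8 kN at a=4 m (b=L-a=12):
  y_3 = -Pa(L-x)(2Lx-a²-x²)/(6LEI)  [x>a] = -8·4·(16-12)·(2·16·12-4²-12²)/(6·16·100000) = -28/9375 m
Superposition: y = Σ y_i = -26257/375000 m ≈ -0.070019 m

y(12) = -26257/375000 m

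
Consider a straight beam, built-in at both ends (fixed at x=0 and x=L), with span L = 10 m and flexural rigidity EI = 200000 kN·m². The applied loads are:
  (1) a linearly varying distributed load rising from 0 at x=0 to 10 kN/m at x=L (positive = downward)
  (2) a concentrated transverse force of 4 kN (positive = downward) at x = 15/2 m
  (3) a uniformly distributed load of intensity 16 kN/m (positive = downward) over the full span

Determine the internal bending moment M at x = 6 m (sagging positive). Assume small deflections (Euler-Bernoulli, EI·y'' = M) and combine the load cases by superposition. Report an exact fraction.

Load 1 — triangular load w₀=10 kN/m (0→w₀ over full span):
  M_1 = 3w₀Lx/20 - w₀L²/30 - w₀x³/(6L) = 3·10·10·6/20 - 10·10²/30 - 10·6³/(6·10) = 62/3 kN·m
Load 2 — point force P=4 kN at a=15/2 m (b=L-a=5/2):
  M_2 = Pb²(3a+b)x/L³ - Pab²/L²  [x≤a] = 4·(5/2)²·(3·(15/2)+(5/2))·6/10³ - 4·(15/2)·(5/2)²/10² = 15/8 kN·m
Load 3 — uniform load w=16 kN/m over full span:
  M_3 = wLx/2 - wL²/12 - wx²/2 = 16·10·6/2 - 16·10²/12 - 16·6²/2 = 176/3 kN·m
Superposition: M = Σ M_i = 1949/24 kN·m ≈ 81.208333 kN·m

M(6) = 1949/24 kN·m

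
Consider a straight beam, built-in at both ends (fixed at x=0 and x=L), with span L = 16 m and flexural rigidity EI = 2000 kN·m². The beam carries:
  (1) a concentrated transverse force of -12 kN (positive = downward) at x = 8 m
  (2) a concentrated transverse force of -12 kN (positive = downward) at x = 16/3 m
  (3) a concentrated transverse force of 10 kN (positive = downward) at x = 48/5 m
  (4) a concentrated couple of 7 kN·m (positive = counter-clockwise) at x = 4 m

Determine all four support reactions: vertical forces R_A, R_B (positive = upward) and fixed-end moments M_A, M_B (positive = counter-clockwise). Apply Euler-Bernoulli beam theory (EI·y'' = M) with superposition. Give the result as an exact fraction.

R_A = -313249/28800 kN, M_A = -138229/3600 kN·m, R_B = -89951/28800 kN, M_B = 62531/3600 kN·m

Load 1 — point force P=-12 kN at a=8 m (b=L-a=8):
  R_A = Pb²(3a+b)/L³ = (-12)·8²·(3·8+8)/16³ = -6 kN
  M_A = Pab²/L² = (-12)·8·8²/16² = -24 kN·m
  R_B = Pa²(a+3b)/L³ = (-12)·8²·(8+3·8)/16³ = -6 kN
  M_B = -Pa²b/L² = -(-12)·8²·8/16² = 24 kN·m
Load 2 — point force P=-12 kN at a=16/3 m (b=L-a=32/3):
  R_A = Pb²(3a+b)/L³ = (-12)·(32/3)²·(3·(16/3)+(32/3))/16³ = -80/9 kN
  M_A = Pab²/L² = (-12)·(16/3)·(32/3)²/16² = -256/9 kN·m
  R_B = Pa²(a+3b)/L³ = (-12)·(16/3)²·((16/3)+3·(32/3))/16³ = -28/9 kN
  M_B = -Pa²b/L² = -(-12)·(16/3)²·(32/3)/16² = 128/9 kN·m
Load 3 — point force P=10 kN at a=48/5 m (b=L-a=32/5):
  R_A = Pb²(3a+b)/L³ = 10·(32/5)²·(3·(48/5)+(32/5))/16³ = 88/25 kN
  M_A = Pab²/L² = 10·(48/5)·(32/5)²/16² = 384/25 kN·m
  R_B = Pa²(a+3b)/L³ = 10·(48/5)²·((48/5)+3·(32/5))/16³ = 162/25 kN
  M_B = -Pa²b/L² = -10·(48/5)²·(32/5)/16² = -576/25 kN·m
Load 4 — applied couple M₀=7 kN·m at a=4 m (b=L-a=12):
  R_A = 6M₀ab/L³ = 6·7·4·12/16³ = 63/128 kN
  M_A = M₀b(2a-b)/L² = 7·12·(2·4-12)/16² = -21/16 kN·m
  R_B = -6M₀ab/L³ = -6·7·4·12/16³ = -63/128 kN
  M_B = M₀a(2b-a)/L² = 7·4·(2·12-4)/16² = 35/16 kN·m
Superposition: R_A = -313249/28800 kN, M_A = -138229/3600 kN·m, R_B = -89951/28800 kN, M_B = 62531/3600 kN·m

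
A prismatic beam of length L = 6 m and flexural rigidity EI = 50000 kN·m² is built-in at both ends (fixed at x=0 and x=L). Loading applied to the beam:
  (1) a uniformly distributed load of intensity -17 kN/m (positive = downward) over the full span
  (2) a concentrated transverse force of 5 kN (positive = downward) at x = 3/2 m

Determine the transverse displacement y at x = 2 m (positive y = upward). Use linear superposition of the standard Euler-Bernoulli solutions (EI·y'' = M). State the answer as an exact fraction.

y(2) = 509/600000 m

Load 1 — uniform load w=-17 kN/m over full span:
  y_1 = -wx²(L-x)²/(24EI) = -(-17)·2²·(6-2)²/(24·50000) = 17/18750 m
Load 2 — point force P=5 kN at a=3/2 m (b=L-a=9/2):
  y_2 = -Pa²(L-x)²(3bL-(3b+a)(L-x))/(6L³EI)  [x>a] = -5·(3/2)²·(6-2)²·(3·(9/2)·6-(3·(9/2)+(3/2))·(6-2))/(6·6³·50000) = -7/120000 m
Superposition: y = Σ y_i = 509/600000 m ≈ 0.000848 m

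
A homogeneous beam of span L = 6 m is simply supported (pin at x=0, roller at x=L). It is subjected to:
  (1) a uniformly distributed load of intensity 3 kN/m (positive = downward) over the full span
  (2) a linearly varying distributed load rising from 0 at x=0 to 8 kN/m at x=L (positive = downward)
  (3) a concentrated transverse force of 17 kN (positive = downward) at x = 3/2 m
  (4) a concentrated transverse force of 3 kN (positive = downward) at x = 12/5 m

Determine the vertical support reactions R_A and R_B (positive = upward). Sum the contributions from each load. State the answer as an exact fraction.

R_A = 631/20 kN, R_B = 609/20 kN

Load 1 — uniform load w=3 kN/m over full span:
  R_A = wL/2 = 3·6/2 = 9 kN
  R_B = wL/2 = 3·6/2 = 9 kN
Load 2 — triangular load w₀=8 kN/m (0→w₀ over full span):
  R_A = w₀L/6 = 8·6/6 = 8 kN
  R_B = w₀L/3 = 8·6/3 = 16 kN
Load 3 — point force P=17 kN at a=3/2 m (b=L-a=9/2):
  R_A = Pb/L = 17·(9/2)/6 = 51/4 kN
  R_B = Pa/L = 17·(3/2)/6 = 17/4 kN
Load 4 — point force P=3 kN at a=12/5 m (b=L-a=18/5):
  R_A = Pb/L = 3·(18/5)/6 = 9/5 kN
  R_B = Pa/L = 3·(12/5)/6 = 6/5 kN
Superposition: R_A = 631/20 kN, R_B = 609/20 kN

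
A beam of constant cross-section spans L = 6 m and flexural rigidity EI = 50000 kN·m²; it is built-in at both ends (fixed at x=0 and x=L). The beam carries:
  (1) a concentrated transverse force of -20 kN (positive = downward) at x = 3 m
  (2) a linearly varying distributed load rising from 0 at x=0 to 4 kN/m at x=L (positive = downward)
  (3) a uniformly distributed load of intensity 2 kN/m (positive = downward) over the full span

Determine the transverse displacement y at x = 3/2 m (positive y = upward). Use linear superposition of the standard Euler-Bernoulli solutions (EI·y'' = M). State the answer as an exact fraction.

Load 1 — point force P=-20 kN at a=3 m (b=L-a=3):
  y_1 = -Pb²x²(3aL-(3a+b)x)/(6L³EI)  [x≤a] = -(-20)·3²·(3/2)²·(3·3·6-(3·3+3)·(3/2))/(6·6³·50000) = 9/40000 m
Load 2 — triangular load w₀=4 kN/m (0→w₀ over full span):
  y_2 = -w₀x²(L-x)²(x+2L)/(120LEI) = -4·(3/2)²·(6-(3/2))²·((3/2)+2·6)/(120·6·50000) = -2187/32000000 m
Load 3 — uniform load w=2 kN/m over full span:
  y_3 = -wx²(L-x)²/(24EI) = -2·(3/2)²·(6-(3/2))²/(24·50000) = -243/3200000 m
Superposition: y = Σ y_i = 2583/32000000 m ≈ 0.000081 m

y(3/2) = 2583/32000000 m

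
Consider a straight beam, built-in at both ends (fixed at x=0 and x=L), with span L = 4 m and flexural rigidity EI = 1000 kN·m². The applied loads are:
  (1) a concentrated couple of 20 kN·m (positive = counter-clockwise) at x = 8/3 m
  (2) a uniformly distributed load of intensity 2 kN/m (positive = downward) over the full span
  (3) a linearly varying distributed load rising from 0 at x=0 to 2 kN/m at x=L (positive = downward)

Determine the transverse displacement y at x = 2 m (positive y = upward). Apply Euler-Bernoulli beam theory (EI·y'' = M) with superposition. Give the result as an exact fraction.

Load 1 — applied couple M₀=20 kN·m at a=8/3 m (b=L-a=4/3):
  y_1 = (R_Ax³/6 - M_Ax²/2)/EI  [x≤a] with R_A=20/3, M_A=20/3 = ((20/3)·2³/6 - (20/3)·2²/2)/1000 = -1/225 m
Load 2 — uniform load w=2 kN/m over full span:
  y_2 = -wx²(L-x)²/(24EI) = -2·2²·(4-2)²/(24·1000) = -1/750 m
Load 3 — triangular load w₀=2 kN/m (0→w₀ over full span):
  y_3 = -w₀x²(L-x)²(x+2L)/(120LEI) = -2·2²·(4-2)²·(2+2·4)/(120·4·1000) = -1/1500 m
Superposition: y = Σ y_i = -29/4500 m ≈ -0.006444 m

y(2) = -29/4500 m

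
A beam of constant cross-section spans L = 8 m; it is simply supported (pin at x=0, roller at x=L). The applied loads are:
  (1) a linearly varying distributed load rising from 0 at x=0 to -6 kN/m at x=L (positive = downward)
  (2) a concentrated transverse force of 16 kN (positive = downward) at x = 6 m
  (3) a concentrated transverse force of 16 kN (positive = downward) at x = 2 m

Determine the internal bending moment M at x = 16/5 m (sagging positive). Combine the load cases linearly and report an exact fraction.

Load 1 — triangular load w₀=-6 kN/m (0→w₀ over full span):
  M_1 = w₀Lx/6 - w₀x³/(6L) = (-6)·8·(16/5)/6 - (-6)·(16/5)³/(6·8) = -2688/125 kN·m
Load 2 — point force P=16 kN at a=6 m (b=L-a=2):
  M_2 = Pbx/L  [x≤a] = 16·2·(16/5)/8 = 64/5 kN·m
Load 3 — point force P=16 kN at a=2 m (b=L-a=6):
  M_3 = Pa(L-x)/L  [x>a] = 16·2·(8-(16/5))/8 = 96/5 kN·m
Superposition: M = Σ M_i = 1312/125 kN·m ≈ 10.496000 kN·m

M(16/5) = 1312/125 kN·m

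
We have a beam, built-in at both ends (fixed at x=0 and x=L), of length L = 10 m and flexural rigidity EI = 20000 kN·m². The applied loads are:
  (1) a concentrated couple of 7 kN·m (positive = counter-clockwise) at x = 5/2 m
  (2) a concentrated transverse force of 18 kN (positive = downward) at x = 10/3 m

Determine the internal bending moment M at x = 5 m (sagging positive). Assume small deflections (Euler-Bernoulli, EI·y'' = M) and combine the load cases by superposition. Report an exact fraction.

M(5) = 33/4 kN·m

Load 1 — applied couple M₀=7 kN·m at a=5/2 m (b=L-a=15/2):
  M_1 = R_Ax - M_A - M₀  [x>a] with R_A=63/80, M_A=-21/16 = (63/80)·5 - (-21/16) - 7 = -7/4 kN·m
Load 2 — point force P=18 kN at a=10/3 m (b=L-a=20/3):
  M_2 = Pa²(a+3b)(L-x)/L³ - Pa²b/L²  [x>a] = 18·(10/3)²·((10/3)+3·(20/3))·(10-5)/10³ - 18·(10/3)²·(20/3)/10² = 10 kN·m
Superposition: M = Σ M_i = 33/4 kN·m ≈ 8.250000 kN·m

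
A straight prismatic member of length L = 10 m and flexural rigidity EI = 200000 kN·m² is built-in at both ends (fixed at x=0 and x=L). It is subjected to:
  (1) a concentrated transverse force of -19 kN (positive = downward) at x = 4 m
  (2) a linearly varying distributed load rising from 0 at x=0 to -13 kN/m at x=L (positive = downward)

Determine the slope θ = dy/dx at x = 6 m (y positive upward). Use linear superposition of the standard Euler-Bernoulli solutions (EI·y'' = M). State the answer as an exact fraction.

θ(6) = -629/3125000 rad

Load 1 — point force P=-19 kN at a=4 m (b=L-a=6):
  θ_1 = Pa²(L-x)(2bL-(3b+a)(L-x))/(2L³EI)  [x>a] = (-19)·4²·(10-6)·(2·6·10-(3·6+4)·(10-6))/(2·10³·200000) = -38/390625 rad
Load 2 — triangular load w₀=-13 kN/m (0→w₀ over full span):
  θ_2 = -w₀(2x(L-x)(L-2x)(x+2L)+x²(L-x)²)/(120LEI) = -(-13)·(2·6·(10-6)·(10-2·6)·(6+2·10)+6²·(10-6)²)/(120·10·200000) = -13/125000 rad
Superposition: θ = Σ θ_i = -629/3125000 rad ≈ -0.000201 rad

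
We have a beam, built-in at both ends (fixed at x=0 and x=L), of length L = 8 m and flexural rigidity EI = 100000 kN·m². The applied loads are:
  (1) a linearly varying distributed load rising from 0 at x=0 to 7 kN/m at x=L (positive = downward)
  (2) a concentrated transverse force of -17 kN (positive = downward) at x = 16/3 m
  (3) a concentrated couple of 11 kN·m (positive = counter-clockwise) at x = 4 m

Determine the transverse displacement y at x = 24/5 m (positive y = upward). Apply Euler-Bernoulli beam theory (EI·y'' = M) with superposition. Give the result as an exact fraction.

Load 1 — triangular load w₀=7 kN/m (0→w₀ over full span):
  y_1 = -w₀x²(L-x)²(x+2L)/(120LEI) = -7·(24/5)²·(8-(24/5))²·((24/5)+2·8)/(120·8·100000) = -17472/48828125 m
Load 2 — point force P=-17 kN at a=16/3 m (b=L-a=8/3):
  y_2 = -Pb²x²(3aL-(3a+b)x)/(6L³EI)  [x≤a] = -(-17)·(8/3)²·(24/5)²·(3·(16/3)·8-(3·(16/3)+(8/3))·(24/5))/(6·8³·100000) = 136/390625 m
Load 3 — applied couple M₀=11 kN·m at a=4 m (b=L-a=4):
  y_3 = (R_Ax³/6 - M_Ax²/2 - M₀(x-a)²/2)/EI  [x>a] with R_A=33/16, M_A=11/4 = ((33/16)·(24/5)³/6 - (11/4)·(24/5)²/2 - 11·((24/5)-4)²/2)/100000 = 11/390625 m
Superposition: y = Σ y_i = 903/48828125 m ≈ 0.000018 m

y(24/5) = 903/48828125 m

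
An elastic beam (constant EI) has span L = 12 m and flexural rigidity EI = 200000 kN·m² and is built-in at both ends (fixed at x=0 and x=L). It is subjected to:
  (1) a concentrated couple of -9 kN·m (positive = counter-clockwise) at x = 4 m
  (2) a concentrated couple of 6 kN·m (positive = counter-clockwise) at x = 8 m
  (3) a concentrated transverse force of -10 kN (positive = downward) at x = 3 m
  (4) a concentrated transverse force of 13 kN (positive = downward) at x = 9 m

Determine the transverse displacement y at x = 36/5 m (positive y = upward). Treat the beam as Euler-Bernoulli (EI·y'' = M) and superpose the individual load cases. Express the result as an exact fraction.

Load 1 — applied couple M₀=-9 kN·m at a=4 m (b=L-a=8):
  y_1 = (R_Ax³/6 - M_Ax²/2 - M₀(x-a)²/2)/EI  [x>a] with R_A=-1, M_A=0 = ((-1)·(36/5)³/6 - 0·(36/5)²/2 - (-9)·((36/5)-4)²/2)/200000 = -63/781250 m
Load 2 — applied couple M₀=6 kN·m at a=8 m (b=L-a=4):
  y_2 = (R_Ax³/6 - M_Ax²/2)/EI  [x≤a] with R_A=2/3, M_A=2 = ((2/3)·(36/5)³/6 - 2·(36/5)²/2)/200000 = -81/1562500 m
Load 3 — point force P=-10 kN at a=3 m (b=L-a=9):
  y_3 = -Pa²(L-x)²(3bL-(3b+a)(L-x))/(6L³EI)  [x>a] = -(-10)·3²·(12-(36/5))²·(3·9·12-(3·9+3)·(12-(36/5)))/(6·12³·200000) = 9/50000 m
Load 4 — point force P=13 kN at a=9 m (b=L-a=3):
  y_4 = -Pb²x²(3aL-(3a+b)x)/(6L³EI)  [x≤a] = -13·3²·(36/5)²·(3·9·12-(3·9+3)·(36/5))/(6·12³·200000) = -3159/10000000 m
Superposition: y = Σ y_i = -13419/50000000 m ≈ -0.000268 m

y(36/5) = -13419/50000000 m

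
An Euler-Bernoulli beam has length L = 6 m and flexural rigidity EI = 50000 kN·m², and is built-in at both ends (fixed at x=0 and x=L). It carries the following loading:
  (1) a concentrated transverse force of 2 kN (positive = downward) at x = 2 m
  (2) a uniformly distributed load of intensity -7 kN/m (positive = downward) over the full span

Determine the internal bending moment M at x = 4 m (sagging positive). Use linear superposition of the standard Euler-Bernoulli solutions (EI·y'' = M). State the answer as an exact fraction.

Load 1 — point force P=2 kN at a=2 m (b=L-a=4):
  M_1 = Pa²(a+3b)(L-x)/L³ - Pa²b/L²  [x>a] = 2·2²·(2+3·4)·(6-4)/6³ - 2·2²·4/6² = 4/27 kN·m
Load 2 — uniform load w=-7 kN/m over full span:
  M_2 = wLx/2 - wL²/12 - wx²/2 = (-7)·6·4/2 - (-7)·6²/12 - (-7)·4²/2 = -7 kN·m
Superposition: M = Σ M_i = -185/27 kN·m ≈ -6.851852 kN·m

M(4) = -185/27 kN·m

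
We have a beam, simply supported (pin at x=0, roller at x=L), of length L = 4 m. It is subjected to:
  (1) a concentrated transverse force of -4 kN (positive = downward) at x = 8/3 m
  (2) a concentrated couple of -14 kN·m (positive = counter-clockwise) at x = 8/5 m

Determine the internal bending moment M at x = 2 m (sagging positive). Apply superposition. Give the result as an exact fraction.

M(2) = 13/3 kN·m

Load 1 — point force P=-4 kN at a=8/3 m (b=L-a=4/3):
  M_1 = Pbx/L  [x≤a] = (-4)·(4/3)·2/4 = -8/3 kN·m
Load 2 — applied couple M₀=-14 kN·m at a=8/5 m (b=L-a=12/5):
  M_2 = M₀x/L - M₀  [x>a] = (-14)·2/4 - (-14) = 7 kN·m
Superposition: M = Σ M_i = 13/3 kN·m ≈ 4.333333 kN·m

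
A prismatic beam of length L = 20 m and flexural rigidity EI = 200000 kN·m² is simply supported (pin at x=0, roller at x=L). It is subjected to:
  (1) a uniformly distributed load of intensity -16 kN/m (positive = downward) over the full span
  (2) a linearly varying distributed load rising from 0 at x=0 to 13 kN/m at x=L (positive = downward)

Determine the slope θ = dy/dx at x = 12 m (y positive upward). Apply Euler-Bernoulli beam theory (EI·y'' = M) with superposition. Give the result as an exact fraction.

Load 1 — uniform load w=-16 kN/m over full span:
  θ_1 = -w(L³-6Lx²+4x³)/(24EI) = -(-16)·(20³-6·20·12²+4·12³)/(24·200000) = -74/9375 rad
Load 2 — triangular load w₀=13 kN/m (0→w₀ over full span):
  θ_2 = -w₀(7L⁴-30L²x²+15x⁴)/(360LEI) = -13·(7·20⁴-30·20²·12²+15·12⁴)/(360·20·200000) = 377/140625 rad
Superposition: θ = Σ θ_i = -733/140625 rad ≈ -0.005212 rad

θ(12) = -733/140625 rad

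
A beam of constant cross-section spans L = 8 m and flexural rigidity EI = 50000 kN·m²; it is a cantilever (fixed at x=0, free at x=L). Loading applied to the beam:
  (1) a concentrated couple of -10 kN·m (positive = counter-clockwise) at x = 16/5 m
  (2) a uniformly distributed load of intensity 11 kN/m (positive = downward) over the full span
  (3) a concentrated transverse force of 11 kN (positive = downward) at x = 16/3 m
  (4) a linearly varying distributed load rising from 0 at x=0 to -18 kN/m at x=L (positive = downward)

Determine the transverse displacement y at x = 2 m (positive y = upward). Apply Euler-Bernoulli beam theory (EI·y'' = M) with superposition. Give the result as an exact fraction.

y(2) = -661/750000 m

Load 1 — applied couple M₀=-10 kN·m at a=16/5 m (b=L-a=24/5):
  y_1 = M₀x²/(2EI)  [x≤a] = (-10)·2²/(2·50000) = -1/2500 m
Load 2 — uniform load w=11 kN/m over full span:
  y_2 = -wx²(x²-4Lx+6L²)/(24EI) = -11·2²·(2²-4·8·2+6·8²)/(24·50000) = -297/25000 m
Load 3 — point force P=11 kN at a=16/3 m (b=L-a=8/3):
  y_3 = -Px²(3a-x)/(6EI)  [x≤a] = -11·2²·(3·(16/3)-2)/(6·50000) = -77/37500 m
Load 4 — triangular load w₀=-18 kN/m (0→w₀ over full span):
  y_4 = (w₀Lx³/12-w₀L²x²/6-w₀x⁵/(120L))/EI = ((-18)·8·2³/12-(-18)·8²·2²/6-(-18)·2⁵/(120·8))/50000 = 3363/250000 m
Superposition: y = Σ y_i = -661/750000 m ≈ -0.000881 m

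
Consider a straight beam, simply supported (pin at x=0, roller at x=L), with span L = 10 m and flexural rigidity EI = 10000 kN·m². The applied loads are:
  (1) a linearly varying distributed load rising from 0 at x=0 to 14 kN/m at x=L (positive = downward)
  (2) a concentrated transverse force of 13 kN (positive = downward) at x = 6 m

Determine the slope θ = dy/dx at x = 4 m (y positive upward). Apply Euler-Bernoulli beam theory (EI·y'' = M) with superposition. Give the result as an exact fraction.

Load 1 — triangular load w₀=14 kN/m (0→w₀ over full span):
  θ_1 = -w₀(7L⁴-30L²x²+15x⁴)/(360LEI) = -14·(7·10⁴-30·10²·4²+15·4⁴)/(360·10·10000) = -2261/225000 rad
Load 2 — point force P=13 kN at a=6 m (b=L-a=4):
  θ_2 = -Pb(L²-b²-3x²)/(6LEI)  [x≤a] = -13·4·(10²-4²-3·4²)/(6·10·10000) = -39/12500 rad
Superposition: θ = Σ θ_i = -2963/225000 rad ≈ -0.013169 rad

θ(4) = -2963/225000 rad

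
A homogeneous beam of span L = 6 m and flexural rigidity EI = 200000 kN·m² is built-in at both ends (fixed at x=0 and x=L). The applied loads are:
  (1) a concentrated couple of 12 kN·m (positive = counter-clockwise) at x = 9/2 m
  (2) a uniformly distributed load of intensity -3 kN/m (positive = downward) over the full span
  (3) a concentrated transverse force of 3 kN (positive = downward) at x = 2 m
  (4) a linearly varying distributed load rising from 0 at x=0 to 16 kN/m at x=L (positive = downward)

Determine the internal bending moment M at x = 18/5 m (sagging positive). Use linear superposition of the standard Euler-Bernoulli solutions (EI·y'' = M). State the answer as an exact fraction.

M(18/5) = 19241/1500 kN·m

Load 1 — applied couple M₀=12 kN·m at a=9/2 m (b=L-a=3/2):
  M_1 = R_Ax - M_A  [x≤a] with R_A=9/4, M_A=15/4 = (9/4)·(18/5) - (15/4) = 87/20 kN·m
Load 2 — uniform load w=-3 kN/m over full span:
  M_2 = wLx/2 - wL²/12 - wx²/2 = (-3)·6·(18/5)/2 - (-3)·6²/12 - (-3)·(18/5)²/2 = -99/25 kN·m
Load 3 — point force P=3 kN at a=2 m (b=L-a=4):
  M_3 = Pa²(a+3b)(L-x)/L³ - Pa²b/L²  [x>a] = 3·2²·(2+3·4)·(6-(18/5))/6³ - 3·2²·4/6² = 8/15 kN·m
Load 4 — triangular load w₀=16 kN/m (0→w₀ over full span):
  M_4 = 3w₀Lx/20 - w₀L²/30 - w₀x³/(6L) = 3·16·6·(18/5)/20 - 16·6²/30 - 16·(18/5)³/(6·6) = 1488/125 kN·m
Superposition: M = Σ M_i = 19241/1500 kN·m ≈ 12.827333 kN·m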